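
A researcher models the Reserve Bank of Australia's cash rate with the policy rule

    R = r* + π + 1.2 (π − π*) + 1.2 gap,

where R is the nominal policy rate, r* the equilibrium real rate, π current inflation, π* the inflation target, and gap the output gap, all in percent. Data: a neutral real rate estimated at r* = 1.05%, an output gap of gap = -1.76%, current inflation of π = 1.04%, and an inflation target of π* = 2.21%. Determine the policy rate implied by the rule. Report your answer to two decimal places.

R = 1.05 + 1.04 + 1.2 × (1.04 − 2.21) + 1.2 × (-1.76)
   = 1.05 + 1.04 − 1.404 − 2.112 = -1.43

-1.43%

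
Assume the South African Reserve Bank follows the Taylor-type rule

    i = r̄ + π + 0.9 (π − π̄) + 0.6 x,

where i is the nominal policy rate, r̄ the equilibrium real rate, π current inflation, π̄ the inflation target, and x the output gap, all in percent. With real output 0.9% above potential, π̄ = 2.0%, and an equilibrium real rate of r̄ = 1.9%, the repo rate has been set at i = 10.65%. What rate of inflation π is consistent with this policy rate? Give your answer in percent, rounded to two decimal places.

5.27%

Output 0.9% above potential → x = 0.9.
Collecting π: i = r̄ + (1 + 0.9) π − 0.9 π̄ + 0.6 x
1.9 π = 10.65 − 1.9 + 0.9 × 2.0 − 0.6 × 0.9 = 10.01
π = 10.01 / 1.9 = 5.27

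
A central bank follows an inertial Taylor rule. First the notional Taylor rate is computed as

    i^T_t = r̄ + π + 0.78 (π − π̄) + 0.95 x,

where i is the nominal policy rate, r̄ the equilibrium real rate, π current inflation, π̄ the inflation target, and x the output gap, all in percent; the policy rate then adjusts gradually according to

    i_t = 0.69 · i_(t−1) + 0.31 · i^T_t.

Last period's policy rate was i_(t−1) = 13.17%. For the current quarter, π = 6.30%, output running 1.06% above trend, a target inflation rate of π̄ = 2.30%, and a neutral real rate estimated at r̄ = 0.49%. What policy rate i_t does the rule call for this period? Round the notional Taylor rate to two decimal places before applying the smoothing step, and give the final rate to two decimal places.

Output 1.06% above potential → x = 1.06.
i^T_t = 0.49 + 6.30 + 0.78 × (6.30 − 2.30) + 0.95 × 1.06
   = 0.49 + 6.3 + 3.12 + 1.007 = 10.92
i_t = 0.69 × 13.17 + 0.31 × 10.92 = 9.0873 + 3.3852 = 12.47

12.47%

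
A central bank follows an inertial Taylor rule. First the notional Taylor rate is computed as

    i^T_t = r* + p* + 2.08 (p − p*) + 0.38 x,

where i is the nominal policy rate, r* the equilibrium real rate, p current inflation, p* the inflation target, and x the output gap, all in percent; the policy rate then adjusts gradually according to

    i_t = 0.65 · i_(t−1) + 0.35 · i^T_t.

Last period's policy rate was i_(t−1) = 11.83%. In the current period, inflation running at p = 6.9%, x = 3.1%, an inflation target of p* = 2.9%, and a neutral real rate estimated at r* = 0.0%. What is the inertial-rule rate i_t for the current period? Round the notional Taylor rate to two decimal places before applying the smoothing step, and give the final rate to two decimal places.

12.03%

i^T_t = 0.0 + 2.9 + 2.08 × (6.9 − 2.9) + 0.38 × 3.1
   = 0.0 + 2.9 + 8.32 + 1.178 = 12.40
i_t = 0.65 × 11.83 + 0.35 × 12.40 = 7.6895 + 4.34 = 12.03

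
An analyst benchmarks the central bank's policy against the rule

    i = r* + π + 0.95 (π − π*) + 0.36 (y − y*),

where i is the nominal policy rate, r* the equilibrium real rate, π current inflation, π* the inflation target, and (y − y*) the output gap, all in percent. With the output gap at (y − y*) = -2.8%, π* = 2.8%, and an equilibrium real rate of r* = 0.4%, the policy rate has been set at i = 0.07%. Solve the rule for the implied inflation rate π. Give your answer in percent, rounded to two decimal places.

1.71%

Collecting π: i = r* + (1 + 0.95) π − 0.95 π* + 0.36 (y − y*)
1.95 π = 0.07 − 0.4 + 0.95 × 2.8 − 0.36 × (-2.8) = 3.338
π = 3.338 / 1.95 = 1.71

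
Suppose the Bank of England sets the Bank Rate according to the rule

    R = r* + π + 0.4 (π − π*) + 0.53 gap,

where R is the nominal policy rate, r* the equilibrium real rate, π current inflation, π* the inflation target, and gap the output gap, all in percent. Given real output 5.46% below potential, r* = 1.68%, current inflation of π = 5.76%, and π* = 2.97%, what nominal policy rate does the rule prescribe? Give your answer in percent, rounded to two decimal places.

5.66%

Output 5.46% below potential → gap = -5.46.
R = 1.68 + 5.76 + 0.4 × (5.76 − 2.97) + 0.53 × (-5.46)
   = 1.68 + 5.76 + 1.116 − 2.8938 = 5.66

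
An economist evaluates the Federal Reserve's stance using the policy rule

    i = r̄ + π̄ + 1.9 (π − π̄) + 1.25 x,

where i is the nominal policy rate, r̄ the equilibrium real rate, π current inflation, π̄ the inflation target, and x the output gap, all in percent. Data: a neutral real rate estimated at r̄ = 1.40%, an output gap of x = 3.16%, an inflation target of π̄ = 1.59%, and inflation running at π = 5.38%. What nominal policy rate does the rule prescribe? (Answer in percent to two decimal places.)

14.14%

i = 1.40 + 1.59 + 1.9 × (5.38 − 1.59) + 1.25 × 3.16
   = 1.40 + 1.59 + 7.201 + 3.95 = 14.14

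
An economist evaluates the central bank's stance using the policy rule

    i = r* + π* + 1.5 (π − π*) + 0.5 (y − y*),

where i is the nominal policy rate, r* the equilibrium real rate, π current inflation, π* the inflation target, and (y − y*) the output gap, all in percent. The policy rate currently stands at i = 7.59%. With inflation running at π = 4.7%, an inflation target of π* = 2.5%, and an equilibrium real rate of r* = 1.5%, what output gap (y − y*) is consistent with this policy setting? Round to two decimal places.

0.5 (y − y*) = 7.59 − 1.5 − 2.5 − 1.5 × (4.7 − 2.5) = 0.29
(y − y*) = 0.29 / 0.5 = 0.58

0.58%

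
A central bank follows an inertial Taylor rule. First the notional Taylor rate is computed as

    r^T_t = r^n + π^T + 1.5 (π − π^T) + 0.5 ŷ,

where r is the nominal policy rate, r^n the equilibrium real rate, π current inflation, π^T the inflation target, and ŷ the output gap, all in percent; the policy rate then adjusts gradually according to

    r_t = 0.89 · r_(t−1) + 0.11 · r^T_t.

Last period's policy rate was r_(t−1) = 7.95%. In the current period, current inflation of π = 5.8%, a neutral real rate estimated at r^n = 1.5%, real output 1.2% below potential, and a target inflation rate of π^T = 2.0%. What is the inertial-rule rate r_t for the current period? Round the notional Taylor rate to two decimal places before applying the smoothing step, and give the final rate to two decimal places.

Output 1.2% below potential → ŷ = -1.2.
r^T_t = 1.5 + 2.0 + 1.5 × (5.8 − 2.0) + 0.5 × (-1.2)
   = 1.5 + 2 + 5.7 − 0.6 = 8.60
r_t = 0.89 × 7.95 + 0.11 × 8.60 = 7.0755 + 0.946 = 8.02

8.02%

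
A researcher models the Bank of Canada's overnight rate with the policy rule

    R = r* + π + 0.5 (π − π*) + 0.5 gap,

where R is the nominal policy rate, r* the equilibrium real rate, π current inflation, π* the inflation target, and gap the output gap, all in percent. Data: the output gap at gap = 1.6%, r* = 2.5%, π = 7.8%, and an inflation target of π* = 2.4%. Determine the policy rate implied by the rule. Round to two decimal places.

13.80%

R = 2.5 + 7.8 + 0.5 × (7.8 − 2.4) + 0.5 × 1.6
   = 2.5 + 7.8 + 2.7 + 0.8 = 13.80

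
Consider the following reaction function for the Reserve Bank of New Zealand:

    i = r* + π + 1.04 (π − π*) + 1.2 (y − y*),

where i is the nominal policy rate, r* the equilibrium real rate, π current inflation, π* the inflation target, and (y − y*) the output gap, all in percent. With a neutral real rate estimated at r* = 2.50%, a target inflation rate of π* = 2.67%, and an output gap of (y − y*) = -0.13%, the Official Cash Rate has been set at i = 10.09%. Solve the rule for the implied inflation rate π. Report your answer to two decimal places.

Collecting π: i = r* + (1 + 1.04) π − 1.04 π* + 1.2 (y − y*)
2.04 π = 10.09 − 2.50 + 1.04 × 2.67 − 1.2 × (-0.13) = 10.5228
π = 10.5228 / 2.04 = 5.16

5.16%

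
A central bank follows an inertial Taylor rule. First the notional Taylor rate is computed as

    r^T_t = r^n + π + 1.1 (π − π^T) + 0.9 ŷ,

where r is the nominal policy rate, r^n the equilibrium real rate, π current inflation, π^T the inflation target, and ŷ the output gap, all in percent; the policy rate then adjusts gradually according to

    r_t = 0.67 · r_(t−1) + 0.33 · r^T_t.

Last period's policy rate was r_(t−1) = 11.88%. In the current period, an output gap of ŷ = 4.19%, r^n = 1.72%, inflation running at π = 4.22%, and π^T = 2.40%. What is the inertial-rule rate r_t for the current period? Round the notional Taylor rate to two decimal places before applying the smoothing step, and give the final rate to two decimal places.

11.82%

r^T_t = 1.72 + 4.22 + 1.1 × (4.22 − 2.40) + 0.9 × 4.19
   = 1.72 + 4.22 + 2.002 + 3.771 = 11.71
r_t = 0.67 × 11.88 + 0.33 × 11.71 = 7.9596 + 3.8643 = 11.82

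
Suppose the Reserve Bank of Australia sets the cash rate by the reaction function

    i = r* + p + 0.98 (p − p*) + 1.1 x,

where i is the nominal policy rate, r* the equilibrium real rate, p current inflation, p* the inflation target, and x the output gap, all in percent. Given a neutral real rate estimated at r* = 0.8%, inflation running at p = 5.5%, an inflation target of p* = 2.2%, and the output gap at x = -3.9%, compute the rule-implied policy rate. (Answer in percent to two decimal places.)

i = 0.8 + 5.5 + 0.98 × (5.5 − 2.2) + 1.1 × (-3.9)
   = 0.8 + 5.5 + 3.234 − 4.29 = 5.24

5.24%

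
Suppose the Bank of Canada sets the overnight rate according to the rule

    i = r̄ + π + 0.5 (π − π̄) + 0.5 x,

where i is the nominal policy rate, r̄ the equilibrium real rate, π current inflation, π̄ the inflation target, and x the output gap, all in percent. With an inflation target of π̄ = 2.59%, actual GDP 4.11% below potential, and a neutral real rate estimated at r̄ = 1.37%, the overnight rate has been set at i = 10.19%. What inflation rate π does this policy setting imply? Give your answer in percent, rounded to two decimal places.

8.11%

Output 4.11% below potential → x = -4.11.
Collecting π: i = r̄ + (1 + 0.5) π − 0.5 π̄ + 0.5 x
1.5 π = 10.19 − 1.37 + 0.5 × 2.59 − 0.5 × (-4.11) = 12.17
π = 12.17 / 1.5 = 8.11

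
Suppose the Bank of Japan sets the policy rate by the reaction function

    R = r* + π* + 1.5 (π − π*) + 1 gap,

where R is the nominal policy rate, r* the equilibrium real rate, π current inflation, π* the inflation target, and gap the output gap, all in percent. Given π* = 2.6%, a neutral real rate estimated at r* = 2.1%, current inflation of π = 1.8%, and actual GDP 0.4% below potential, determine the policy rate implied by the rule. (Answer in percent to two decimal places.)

3.10%

Output 0.4% below potential → gap = -0.4.
R = 2.1 + 2.6 + 1.5 × (1.8 − 2.6) + 1 × (-0.4)
   = 2.1 + 2.6 − 1.2 − 0.4 = 3.10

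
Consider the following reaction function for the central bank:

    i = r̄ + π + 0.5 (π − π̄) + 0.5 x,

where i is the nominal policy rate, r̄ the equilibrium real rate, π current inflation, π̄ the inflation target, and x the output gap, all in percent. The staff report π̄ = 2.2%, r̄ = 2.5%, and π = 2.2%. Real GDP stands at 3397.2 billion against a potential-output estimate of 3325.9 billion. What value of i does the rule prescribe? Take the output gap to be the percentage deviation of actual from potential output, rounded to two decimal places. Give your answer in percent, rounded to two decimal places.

5.77%

Output gap = 100 × (3397.2 − 3325.9) / 3325.9 = 2.14%.
i = 2.50 + 2.20 + 0.5 × (2.20 − 2.20) + 0.5 × 2.14
   = 2.50 + 2.2 + 0 + 1.07 = 5.77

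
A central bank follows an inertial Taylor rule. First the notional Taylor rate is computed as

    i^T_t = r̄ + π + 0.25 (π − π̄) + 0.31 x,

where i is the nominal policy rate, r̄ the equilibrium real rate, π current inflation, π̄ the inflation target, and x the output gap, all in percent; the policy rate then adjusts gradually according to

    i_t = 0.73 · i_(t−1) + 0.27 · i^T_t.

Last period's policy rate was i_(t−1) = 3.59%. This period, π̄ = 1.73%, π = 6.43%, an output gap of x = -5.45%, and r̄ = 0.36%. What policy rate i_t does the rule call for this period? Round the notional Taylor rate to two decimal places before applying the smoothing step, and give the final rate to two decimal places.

4.32%

i^T_t = 0.36 + 6.43 + 0.25 × (6.43 − 1.73) + 0.31 × (-5.45)
   = 0.36 + 6.43 + 1.175 − 1.6895 = 6.28
i_t = 0.73 × 3.59 + 0.27 × 6.28 = 2.6207 + 1.6956 = 4.32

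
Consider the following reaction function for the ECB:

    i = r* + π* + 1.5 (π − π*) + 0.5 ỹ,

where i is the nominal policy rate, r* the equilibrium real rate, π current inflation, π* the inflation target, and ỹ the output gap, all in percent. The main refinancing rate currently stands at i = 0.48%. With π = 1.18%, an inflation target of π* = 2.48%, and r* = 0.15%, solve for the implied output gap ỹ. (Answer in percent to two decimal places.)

0.5 ỹ = 0.48 − 0.15 − 2.48 − 1.5 × (1.18 − 2.48) = -0.2
ỹ = -0.2 / 0.5 = -0.40

-0.40%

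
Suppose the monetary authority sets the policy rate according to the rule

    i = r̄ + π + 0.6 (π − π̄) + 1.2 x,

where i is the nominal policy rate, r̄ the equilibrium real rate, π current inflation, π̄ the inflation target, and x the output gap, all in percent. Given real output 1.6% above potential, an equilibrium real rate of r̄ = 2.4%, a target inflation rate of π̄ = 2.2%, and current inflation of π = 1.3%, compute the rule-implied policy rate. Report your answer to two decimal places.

Output 1.6% above potential → x = 1.6.
i = 2.4 + 1.3 + 0.6 × (1.3 − 2.2) + 1.2 × 1.6
   = 2.4 + 1.3 − 0.54 + 1.92 = 5.08

5.08%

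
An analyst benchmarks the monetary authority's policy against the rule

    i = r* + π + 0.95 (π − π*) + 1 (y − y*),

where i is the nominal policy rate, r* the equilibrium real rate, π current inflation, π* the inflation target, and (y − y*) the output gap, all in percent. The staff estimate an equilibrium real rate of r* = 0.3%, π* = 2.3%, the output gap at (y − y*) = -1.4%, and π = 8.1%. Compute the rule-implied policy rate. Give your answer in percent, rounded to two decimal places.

12.51%

i = 0.3 + 8.1 + 0.95 × (8.1 − 2.3) + 1 × (-1.4)
   = 0.3 + 8.1 + 5.51 − 1.4 = 12.51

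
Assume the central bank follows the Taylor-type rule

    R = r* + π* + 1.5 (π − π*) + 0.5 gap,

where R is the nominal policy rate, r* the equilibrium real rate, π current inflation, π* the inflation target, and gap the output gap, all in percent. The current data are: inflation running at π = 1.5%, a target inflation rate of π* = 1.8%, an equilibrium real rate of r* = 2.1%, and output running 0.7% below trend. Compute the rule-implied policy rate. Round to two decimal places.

3.10%

Output 0.7% below potential → gap = -0.7.
R = 2.1 + 1.8 + 1.5 × (1.5 − 1.8) + 0.5 × (-0.7)
   = 2.1 + 1.8 − 0.45 − 0.35 = 3.10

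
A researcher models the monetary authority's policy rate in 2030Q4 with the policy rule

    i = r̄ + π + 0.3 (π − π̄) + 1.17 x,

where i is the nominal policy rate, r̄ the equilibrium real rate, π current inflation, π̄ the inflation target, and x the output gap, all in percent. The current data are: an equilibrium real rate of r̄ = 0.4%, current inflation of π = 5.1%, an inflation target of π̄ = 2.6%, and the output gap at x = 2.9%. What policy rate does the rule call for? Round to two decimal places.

9.64%

i = 0.4 + 5.1 + 0.3 × (5.1 − 2.6) + 1.17 × 2.9
   = 0.4 + 5.1 + 0.75 + 3.393 = 9.64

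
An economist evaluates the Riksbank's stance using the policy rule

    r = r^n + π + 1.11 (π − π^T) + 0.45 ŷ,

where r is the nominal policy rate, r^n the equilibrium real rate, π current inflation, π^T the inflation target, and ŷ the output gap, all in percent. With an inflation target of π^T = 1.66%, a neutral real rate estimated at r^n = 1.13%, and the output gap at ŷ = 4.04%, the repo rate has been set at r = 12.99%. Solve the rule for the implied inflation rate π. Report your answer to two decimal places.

Collecting π: r = r^n + (1 + 1.11) π − 1.11 π^T + 0.45 ŷ
2.11 π = 12.99 − 1.13 + 1.11 × 1.66 − 0.45 × 4.04 = 11.8846
π = 11.8846 / 2.11 = 5.63

5.63%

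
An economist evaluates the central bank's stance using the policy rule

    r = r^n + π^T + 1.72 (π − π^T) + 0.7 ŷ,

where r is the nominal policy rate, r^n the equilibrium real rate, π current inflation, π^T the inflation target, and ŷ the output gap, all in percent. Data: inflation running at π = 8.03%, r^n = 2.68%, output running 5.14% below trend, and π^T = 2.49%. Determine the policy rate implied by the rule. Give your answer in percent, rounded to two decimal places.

Output 5.14% below potential → ŷ = -5.14.
r = 2.68 + 2.49 + 1.72 × (8.03 − 2.49) + 0.7 × (-5.14)
   = 2.68 + 2.49 + 9.5288 − 3.598 = 11.10

11.10%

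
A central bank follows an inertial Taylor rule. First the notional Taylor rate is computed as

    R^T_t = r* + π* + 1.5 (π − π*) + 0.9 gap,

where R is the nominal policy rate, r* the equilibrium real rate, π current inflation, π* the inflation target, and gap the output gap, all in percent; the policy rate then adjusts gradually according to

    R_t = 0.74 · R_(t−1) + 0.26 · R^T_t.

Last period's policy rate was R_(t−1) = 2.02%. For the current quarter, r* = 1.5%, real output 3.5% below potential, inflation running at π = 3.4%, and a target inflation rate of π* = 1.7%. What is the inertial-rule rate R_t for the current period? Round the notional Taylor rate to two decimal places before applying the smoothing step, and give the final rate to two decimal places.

Output 3.5% below potential → gap = -3.5.
R^T_t = 1.5 + 1.7 + 1.5 × (3.4 − 1.7) + 0.9 × (-3.5)
   = 1.5 + 1.7 + 2.55 − 3.15 = 2.60
R_t = 0.74 × 2.02 + 0.26 × 2.60 = 1.4948 + 0.676 = 2.17

2.17%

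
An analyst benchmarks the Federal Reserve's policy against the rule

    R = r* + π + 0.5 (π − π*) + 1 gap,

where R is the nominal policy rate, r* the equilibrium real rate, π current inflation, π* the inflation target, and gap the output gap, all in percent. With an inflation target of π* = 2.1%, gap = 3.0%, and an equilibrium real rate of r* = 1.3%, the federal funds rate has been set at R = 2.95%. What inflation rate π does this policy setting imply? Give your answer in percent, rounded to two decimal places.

Collecting π: R = r* + (1 + 0.5) π − 0.5 π* + 1 gap
1.5 π = 2.95 − 1.3 + 0.5 × 2.1 − 1 × 3.0 = -0.3
π = -0.3 / 1.5 = -0.20

-0.20%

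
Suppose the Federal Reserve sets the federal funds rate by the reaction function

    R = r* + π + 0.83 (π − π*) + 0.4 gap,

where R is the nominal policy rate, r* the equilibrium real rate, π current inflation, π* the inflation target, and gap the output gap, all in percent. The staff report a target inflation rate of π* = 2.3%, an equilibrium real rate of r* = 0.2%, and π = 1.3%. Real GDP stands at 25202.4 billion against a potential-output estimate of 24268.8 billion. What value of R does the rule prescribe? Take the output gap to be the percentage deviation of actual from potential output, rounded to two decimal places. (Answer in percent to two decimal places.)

Output gap = 100 × (25202.4 − 24268.8) / 24268.8 = 3.85%.
R = 0.20 + 1.30 + 0.83 × (1.30 − 2.30) + 0.4 × 3.85
   = 0.20 + 1.3 − 0.83 + 1.54 = 2.21

2.21%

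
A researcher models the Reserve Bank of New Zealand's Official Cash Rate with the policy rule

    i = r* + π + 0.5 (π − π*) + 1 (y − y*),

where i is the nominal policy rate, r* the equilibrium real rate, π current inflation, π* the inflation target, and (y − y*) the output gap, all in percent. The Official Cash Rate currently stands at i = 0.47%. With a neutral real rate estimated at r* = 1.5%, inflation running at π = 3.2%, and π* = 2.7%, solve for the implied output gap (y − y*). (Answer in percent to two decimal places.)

1 (y − y*) = 0.47 − 1.5 − 3.2 − 0.5 × (3.2 − 2.7) = -4.48
(y − y*) = -4.48 / 1 = -4.48

-4.48%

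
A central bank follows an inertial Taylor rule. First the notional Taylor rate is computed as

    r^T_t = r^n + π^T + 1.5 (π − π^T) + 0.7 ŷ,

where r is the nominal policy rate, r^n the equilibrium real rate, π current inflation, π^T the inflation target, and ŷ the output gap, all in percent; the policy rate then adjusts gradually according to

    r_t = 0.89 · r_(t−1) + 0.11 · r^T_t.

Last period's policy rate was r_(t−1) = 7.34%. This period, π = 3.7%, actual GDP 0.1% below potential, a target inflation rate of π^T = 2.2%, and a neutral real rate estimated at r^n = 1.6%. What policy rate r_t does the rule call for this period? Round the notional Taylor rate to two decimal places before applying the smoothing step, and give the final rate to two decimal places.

7.19%

Output 0.1% below potential → ŷ = -0.1.
r^T_t = 1.6 + 2.2 + 1.5 × (3.7 − 2.2) + 0.7 × (-0.1)
   = 1.6 + 2.2 + 2.25 − 0.07 = 5.98
r_t = 0.89 × 7.34 + 0.11 × 5.98 = 6.5326 + 0.6578 = 7.19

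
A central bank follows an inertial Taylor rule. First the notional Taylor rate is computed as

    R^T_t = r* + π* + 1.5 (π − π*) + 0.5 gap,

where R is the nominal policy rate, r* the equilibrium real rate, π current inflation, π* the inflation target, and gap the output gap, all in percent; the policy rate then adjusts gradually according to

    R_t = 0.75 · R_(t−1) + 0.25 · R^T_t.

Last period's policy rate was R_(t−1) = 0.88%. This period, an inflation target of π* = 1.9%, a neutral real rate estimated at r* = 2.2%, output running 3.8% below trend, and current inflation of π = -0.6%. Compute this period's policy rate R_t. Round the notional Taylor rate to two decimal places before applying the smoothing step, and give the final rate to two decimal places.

0.27%

Output 3.8% below potential → gap = -3.8.
R^T_t = 2.2 + 1.9 + 1.5 × (-0.6 − 1.9) + 0.5 × (-3.8)
   = 2.2 + 1.9 − 3.75 − 1.9 = -1.55
R_t = 0.75 × 0.88 + 0.25 × (-1.55) = 0.66 − 0.3875 = 0.27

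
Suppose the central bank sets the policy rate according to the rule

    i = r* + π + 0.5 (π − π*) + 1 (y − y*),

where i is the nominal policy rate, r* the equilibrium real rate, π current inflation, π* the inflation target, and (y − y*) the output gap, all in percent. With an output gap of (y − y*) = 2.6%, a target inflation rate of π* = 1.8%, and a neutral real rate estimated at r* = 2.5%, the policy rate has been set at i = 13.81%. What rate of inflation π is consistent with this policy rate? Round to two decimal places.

Collecting π: i = r* + (1 + 0.5) π − 0.5 π* + 1 (y − y*)
1.5 π = 13.81 − 2.5 + 0.5 × 1.8 − 1 × 2.6 = 9.61
π = 9.61 / 1.5 = 6.41

6.41%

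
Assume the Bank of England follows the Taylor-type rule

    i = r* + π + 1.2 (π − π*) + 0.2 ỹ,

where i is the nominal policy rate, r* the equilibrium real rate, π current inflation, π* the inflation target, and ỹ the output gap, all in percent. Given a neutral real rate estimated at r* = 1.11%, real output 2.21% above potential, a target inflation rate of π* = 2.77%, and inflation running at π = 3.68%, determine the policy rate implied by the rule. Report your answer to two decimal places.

Output 2.21% above potential → ỹ = 2.21.
i = 1.11 + 3.68 + 1.2 × (3.68 − 2.77) + 0.2 × 2.21
   = 1.11 + 3.68 + 1.092 + 0.442 = 6.32

6.32%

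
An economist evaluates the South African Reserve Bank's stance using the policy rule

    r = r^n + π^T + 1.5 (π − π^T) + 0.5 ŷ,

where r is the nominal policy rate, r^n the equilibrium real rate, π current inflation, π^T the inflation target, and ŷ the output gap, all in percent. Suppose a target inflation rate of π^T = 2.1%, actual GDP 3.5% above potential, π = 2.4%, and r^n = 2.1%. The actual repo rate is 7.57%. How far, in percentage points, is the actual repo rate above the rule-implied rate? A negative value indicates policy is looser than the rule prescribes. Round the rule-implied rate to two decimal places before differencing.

1.17 pp

Output 3.5% above potential → ŷ = 3.5.
r = 2.1 + 2.1 + 1.5 × (2.4 − 2.1) + 0.5 × 3.5
   = 2.1 + 2.1 + 0.45 + 1.75 = 6.40
Deviation = 7.57 − 6.40 = 1.17 pp.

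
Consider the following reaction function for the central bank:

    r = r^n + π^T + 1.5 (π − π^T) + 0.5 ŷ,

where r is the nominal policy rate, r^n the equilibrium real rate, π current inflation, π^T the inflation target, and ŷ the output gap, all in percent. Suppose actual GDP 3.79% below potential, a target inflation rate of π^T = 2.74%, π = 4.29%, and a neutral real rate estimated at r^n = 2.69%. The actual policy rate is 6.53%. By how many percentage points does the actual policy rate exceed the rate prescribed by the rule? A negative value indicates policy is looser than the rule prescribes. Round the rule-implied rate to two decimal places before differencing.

Output 3.79% below potential → ŷ = -3.79.
r = 2.69 + 2.74 + 1.5 × (4.29 − 2.74) + 0.5 × (-3.79)
   = 2.69 + 2.74 + 2.325 − 1.895 = 5.86
Deviation = 6.53 − 5.86 = 0.67 pp.

0.67 pp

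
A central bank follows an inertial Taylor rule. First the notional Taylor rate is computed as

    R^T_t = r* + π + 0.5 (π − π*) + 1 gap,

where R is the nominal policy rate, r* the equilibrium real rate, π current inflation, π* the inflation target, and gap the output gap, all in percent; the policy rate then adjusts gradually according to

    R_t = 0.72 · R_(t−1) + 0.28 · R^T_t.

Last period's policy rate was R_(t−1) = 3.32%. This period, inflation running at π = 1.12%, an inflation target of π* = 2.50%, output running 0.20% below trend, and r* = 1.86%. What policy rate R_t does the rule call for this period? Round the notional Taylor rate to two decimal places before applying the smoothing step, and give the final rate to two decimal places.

Output 0.20% below potential → gap = -0.20.
R^T_t = 1.86 + 1.12 + 0.5 × (1.12 − 2.50) + 1 × (-0.20)
   = 1.86 + 1.12 − 0.69 − 0.2 = 2.09
R_t = 0.72 × 3.32 + 0.28 × 2.09 = 2.3904 + 0.5852 = 2.98

2.98%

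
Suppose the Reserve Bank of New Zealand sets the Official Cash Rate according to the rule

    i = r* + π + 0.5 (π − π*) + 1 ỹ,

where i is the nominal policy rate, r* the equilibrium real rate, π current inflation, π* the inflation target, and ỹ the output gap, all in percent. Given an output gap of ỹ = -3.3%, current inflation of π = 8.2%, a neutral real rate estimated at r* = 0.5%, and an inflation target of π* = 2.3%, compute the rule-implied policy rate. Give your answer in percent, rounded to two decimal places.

8.35%

i = 0.5 + 8.2 + 0.5 × (8.2 − 2.3) + 1 × (-3.3)
   = 0.5 + 8.2 + 2.95 − 3.3 = 8.35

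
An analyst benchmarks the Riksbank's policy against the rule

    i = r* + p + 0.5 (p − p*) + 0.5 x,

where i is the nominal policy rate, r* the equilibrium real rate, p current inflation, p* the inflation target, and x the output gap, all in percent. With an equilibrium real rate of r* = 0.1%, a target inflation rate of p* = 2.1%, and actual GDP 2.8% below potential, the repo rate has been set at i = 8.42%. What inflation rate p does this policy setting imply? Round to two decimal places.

Output 2.8% below potential → x = -2.8.
Collecting p: i = r* + (1 + 0.5) p − 0.5 p* + 0.5 x
1.5 p = 8.42 − 0.1 + 0.5 × 2.1 − 0.5 × (-2.8) = 10.77
p = 10.77 / 1.5 = 7.18

7.18%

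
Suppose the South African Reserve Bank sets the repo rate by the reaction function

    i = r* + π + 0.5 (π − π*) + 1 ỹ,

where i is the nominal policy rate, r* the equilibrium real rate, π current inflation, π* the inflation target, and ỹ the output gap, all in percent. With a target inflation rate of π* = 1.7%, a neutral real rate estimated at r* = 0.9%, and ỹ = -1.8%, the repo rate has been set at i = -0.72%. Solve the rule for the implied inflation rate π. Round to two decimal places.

Collecting π: i = r* + (1 + 0.5) π − 0.5 π* + 1 ỹ
1.5 π = -0.72 − 0.9 + 0.5 × 1.7 − 1 × (-1.8) = 1.03
π = 1.03 / 1.5 = 0.69

0.69%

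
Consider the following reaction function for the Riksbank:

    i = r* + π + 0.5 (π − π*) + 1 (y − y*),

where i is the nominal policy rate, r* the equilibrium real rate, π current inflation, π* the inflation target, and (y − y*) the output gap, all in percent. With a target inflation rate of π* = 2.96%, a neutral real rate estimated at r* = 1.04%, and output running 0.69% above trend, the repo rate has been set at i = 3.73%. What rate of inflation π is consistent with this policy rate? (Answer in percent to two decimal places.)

2.32%

Output 0.69% above potential → (y − y*) = 0.69.
Collecting π: i = r* + (1 + 0.5) π − 0.5 π* + 1 (y − y*)
1.5 π = 3.73 − 1.04 + 0.5 × 2.96 − 1 × 0.69 = 3.48
π = 3.48 / 1.5 = 2.32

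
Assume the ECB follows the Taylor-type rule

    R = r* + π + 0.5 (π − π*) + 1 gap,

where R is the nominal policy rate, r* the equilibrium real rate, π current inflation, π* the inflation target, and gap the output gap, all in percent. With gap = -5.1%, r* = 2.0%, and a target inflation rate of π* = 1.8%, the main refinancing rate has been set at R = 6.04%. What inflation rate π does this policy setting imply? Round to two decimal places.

6.69%

Collecting π: R = r* + (1 + 0.5) π − 0.5 π* + 1 gap
1.5 π = 6.04 − 2.0 + 0.5 × 1.8 − 1 × (-5.1) = 10.04
π = 10.04 / 1.5 = 6.69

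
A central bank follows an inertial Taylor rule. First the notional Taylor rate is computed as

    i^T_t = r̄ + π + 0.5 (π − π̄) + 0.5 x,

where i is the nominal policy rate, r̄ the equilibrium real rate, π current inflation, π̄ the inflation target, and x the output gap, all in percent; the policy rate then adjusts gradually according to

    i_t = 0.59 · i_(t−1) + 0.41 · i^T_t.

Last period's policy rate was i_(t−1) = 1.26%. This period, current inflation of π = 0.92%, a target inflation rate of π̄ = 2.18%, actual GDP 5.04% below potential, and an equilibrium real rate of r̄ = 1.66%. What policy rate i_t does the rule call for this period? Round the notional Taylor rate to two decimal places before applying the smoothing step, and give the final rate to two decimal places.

Output 5.04% below potential → x = -5.04.
i^T_t = 1.66 + 0.92 + 0.5 × (0.92 − 2.18) + 0.5 × (-5.04)
   = 1.66 + 0.92 − 0.63 − 2.52 = -0.57
i_t = 0.59 × 1.26 + 0.41 × (-0.57) = 0.7434 − 0.2337 = 0.51

0.51%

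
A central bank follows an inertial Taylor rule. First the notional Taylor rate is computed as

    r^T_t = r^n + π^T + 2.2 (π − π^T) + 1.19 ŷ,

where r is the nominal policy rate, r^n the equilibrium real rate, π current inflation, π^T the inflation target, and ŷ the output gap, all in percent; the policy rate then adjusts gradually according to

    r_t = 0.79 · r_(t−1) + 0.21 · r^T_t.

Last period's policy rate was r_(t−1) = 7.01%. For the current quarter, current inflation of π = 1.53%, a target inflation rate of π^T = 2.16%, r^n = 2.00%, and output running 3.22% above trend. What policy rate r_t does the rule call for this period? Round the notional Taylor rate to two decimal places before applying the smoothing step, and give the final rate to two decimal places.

Output 3.22% above potential → ŷ = 3.22.
r^T_t = 2.00 + 2.16 + 2.2 × (1.53 − 2.16) + 1.19 × 3.22
   = 2.00 + 2.16 − 1.386 + 3.8318 = 6.61
r_t = 0.79 × 7.01 + 0.21 × 6.61 = 5.5379 + 1.3881 = 6.93

6.93%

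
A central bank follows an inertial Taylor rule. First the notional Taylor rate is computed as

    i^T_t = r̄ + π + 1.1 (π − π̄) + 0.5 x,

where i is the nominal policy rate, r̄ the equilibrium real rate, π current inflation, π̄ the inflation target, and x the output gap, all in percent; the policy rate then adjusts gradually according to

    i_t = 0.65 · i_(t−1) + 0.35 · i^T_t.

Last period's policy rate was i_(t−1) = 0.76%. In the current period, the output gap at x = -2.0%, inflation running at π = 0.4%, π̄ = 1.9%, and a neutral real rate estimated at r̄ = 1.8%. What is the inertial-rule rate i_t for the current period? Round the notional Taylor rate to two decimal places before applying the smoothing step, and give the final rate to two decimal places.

0.34%

i^T_t = 1.8 + 0.4 + 1.1 × (0.4 − 1.9) + 0.5 × (-2.0)
   = 1.8 + 0.4 − 1.65 − 1 = -0.45
i_t = 0.65 × 0.76 + 0.35 × (-0.45) = 0.494 − 0.1575 = 0.34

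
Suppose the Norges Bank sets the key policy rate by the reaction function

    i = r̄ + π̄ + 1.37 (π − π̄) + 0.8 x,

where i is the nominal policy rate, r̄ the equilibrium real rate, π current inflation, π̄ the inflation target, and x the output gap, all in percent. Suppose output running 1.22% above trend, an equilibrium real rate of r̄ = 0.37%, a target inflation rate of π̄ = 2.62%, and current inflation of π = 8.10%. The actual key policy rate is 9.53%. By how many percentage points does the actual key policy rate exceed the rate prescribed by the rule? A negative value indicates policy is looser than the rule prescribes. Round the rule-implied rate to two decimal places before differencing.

Output 1.22% above potential → x = 1.22.
i = 0.37 + 2.62 + 1.37 × (8.10 − 2.62) + 0.8 × 1.22
   = 0.37 + 2.62 + 7.5076 + 0.976 = 11.47
Deviation = 9.53 − 11.47 = -1.94 pp.

-1.94 pp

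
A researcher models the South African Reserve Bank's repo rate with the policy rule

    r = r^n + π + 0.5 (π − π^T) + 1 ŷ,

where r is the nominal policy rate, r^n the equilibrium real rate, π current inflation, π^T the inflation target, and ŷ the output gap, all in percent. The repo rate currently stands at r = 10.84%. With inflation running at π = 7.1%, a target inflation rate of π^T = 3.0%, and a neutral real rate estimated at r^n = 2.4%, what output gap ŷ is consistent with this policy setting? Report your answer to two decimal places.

1 ŷ = 10.84 − 2.4 − 7.1 − 0.5 × (7.1 − 3.0) = -0.71
ŷ = -0.71 / 1 = -0.71

-0.71%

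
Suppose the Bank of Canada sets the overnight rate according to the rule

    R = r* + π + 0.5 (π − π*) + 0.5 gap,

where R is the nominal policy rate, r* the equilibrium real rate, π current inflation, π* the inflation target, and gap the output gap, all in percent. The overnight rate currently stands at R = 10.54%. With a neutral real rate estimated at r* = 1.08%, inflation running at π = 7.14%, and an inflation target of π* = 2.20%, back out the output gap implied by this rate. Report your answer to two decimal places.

-0.30%

0.5 gap = 10.54 − 1.08 − 7.14 − 0.5 × (7.14 − 2.20) = -0.15
gap = -0.15 / 0.5 = -0.30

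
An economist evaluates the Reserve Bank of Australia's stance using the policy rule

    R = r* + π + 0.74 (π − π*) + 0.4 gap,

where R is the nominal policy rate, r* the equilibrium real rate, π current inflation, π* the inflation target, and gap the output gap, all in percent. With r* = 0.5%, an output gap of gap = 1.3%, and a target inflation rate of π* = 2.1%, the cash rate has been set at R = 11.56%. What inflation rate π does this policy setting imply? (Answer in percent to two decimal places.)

6.95%

Collecting π: R = r* + (1 + 0.74) π − 0.74 π* + 0.4 gap
1.74 π = 11.56 − 0.5 + 0.74 × 2.1 − 0.4 × 1.3 = 12.094
π = 12.094 / 1.74 = 6.95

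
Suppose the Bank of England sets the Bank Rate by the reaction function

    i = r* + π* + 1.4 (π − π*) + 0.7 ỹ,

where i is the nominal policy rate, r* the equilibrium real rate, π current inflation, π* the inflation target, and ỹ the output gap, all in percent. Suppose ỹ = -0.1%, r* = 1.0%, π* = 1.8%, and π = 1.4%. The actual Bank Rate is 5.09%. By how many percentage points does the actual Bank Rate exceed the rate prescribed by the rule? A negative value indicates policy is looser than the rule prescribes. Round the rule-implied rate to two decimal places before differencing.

2.92 pp

i = 1.0 + 1.8 + 1.4 × (1.4 − 1.8) + 0.7 × (-0.1)
   = 1.0 + 1.8 − 0.56 − 0.07 = 2.17
Deviation = 5.09 − 2.17 = 2.92 pp.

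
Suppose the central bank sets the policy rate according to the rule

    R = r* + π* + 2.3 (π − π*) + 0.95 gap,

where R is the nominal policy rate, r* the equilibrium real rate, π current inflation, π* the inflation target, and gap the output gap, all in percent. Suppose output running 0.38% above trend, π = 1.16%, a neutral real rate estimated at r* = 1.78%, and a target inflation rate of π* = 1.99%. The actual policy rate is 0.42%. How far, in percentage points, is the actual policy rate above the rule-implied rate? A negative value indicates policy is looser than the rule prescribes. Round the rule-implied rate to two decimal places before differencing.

Output 0.38% above potential → gap = 0.38.
R = 1.78 + 1.99 + 2.3 × (1.16 − 1.99) + 0.95 × 0.38
   = 1.78 + 1.99 − 1.909 + 0.361 = 2.22
Deviation = 0.42 − 2.22 = -1.80 pp.

-1.80 pp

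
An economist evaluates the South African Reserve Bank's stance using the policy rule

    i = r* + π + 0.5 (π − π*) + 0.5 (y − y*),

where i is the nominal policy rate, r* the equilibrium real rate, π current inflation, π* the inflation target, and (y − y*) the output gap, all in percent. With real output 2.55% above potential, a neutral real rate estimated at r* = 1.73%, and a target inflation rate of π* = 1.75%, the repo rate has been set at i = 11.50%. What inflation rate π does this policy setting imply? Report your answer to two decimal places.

Output 2.55% above potential → (y − y*) = 2.55.
Collecting π: i = r* + (1 + 0.5) π − 0.5 π* + 0.5 (y − y*)
1.5 π = 11.50 − 1.73 + 0.5 × 1.75 − 0.5 × 2.55 = 9.37
π = 9.37 / 1.5 = 6.25

6.25%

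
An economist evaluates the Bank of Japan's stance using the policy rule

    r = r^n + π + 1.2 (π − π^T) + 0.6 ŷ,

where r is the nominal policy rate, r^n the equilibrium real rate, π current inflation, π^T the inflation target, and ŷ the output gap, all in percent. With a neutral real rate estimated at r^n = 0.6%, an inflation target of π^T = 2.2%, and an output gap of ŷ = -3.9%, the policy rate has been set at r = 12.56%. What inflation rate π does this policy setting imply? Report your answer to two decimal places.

7.70%

Collecting π: r = r^n + (1 + 1.2) π − 1.2 π^T + 0.6 ŷ
2.2 π = 12.56 − 0.6 + 1.2 × 2.2 − 0.6 × (-3.9) = 16.94
π = 16.94 / 2.2 = 7.70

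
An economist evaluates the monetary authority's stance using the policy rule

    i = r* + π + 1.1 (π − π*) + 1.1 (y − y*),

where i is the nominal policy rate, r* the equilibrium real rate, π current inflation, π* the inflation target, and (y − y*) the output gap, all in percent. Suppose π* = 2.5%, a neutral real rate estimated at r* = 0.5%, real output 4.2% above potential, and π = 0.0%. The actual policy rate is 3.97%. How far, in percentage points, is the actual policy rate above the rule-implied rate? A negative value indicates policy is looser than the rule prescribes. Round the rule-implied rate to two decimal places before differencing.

Output 4.2% above potential → (y − y*) = 4.2.
i = 0.5 + 0.0 + 1.1 × (0.0 − 2.5) + 1.1 × 4.2
   = 0.5 + 0 − 2.75 + 4.62 = 2.37
Deviation = 3.97 − 2.37 = 1.60 pp.

1.60 pp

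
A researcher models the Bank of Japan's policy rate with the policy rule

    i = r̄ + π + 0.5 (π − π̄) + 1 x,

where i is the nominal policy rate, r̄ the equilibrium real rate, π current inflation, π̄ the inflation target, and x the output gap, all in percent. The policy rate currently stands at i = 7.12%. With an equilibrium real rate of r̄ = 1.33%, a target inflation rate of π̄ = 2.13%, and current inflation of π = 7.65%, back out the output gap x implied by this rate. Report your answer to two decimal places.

1 x = 7.12 − 1.33 − 7.65 − 0.5 × (7.65 − 2.13) = -4.62
x = -4.62 / 1 = -4.62

-4.62%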